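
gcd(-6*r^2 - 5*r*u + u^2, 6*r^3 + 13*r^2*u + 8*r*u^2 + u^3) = r + u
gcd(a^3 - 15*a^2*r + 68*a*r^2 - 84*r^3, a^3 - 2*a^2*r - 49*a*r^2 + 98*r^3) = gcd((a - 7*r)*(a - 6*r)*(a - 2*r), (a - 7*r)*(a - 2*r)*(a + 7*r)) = a^2 - 9*a*r + 14*r^2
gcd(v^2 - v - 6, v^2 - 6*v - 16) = v + 2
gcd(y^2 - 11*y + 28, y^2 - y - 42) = y - 7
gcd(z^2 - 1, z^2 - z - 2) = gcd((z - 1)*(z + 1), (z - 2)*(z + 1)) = z + 1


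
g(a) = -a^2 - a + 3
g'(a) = -2*a - 1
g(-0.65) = 3.23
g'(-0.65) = 0.30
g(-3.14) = -3.72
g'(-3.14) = 5.28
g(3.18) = -10.29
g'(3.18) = -7.36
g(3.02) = -9.14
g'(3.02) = -7.04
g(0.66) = 1.90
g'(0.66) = -2.32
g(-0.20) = 3.16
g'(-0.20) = -0.60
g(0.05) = 2.95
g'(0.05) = -1.10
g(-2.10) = 0.69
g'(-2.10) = 3.20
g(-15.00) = -207.00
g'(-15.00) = 29.00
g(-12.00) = -129.00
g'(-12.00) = 23.00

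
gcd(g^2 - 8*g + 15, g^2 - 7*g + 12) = g - 3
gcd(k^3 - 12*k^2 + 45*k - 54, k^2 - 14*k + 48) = k - 6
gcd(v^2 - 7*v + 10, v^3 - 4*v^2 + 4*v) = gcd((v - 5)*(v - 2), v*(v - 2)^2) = v - 2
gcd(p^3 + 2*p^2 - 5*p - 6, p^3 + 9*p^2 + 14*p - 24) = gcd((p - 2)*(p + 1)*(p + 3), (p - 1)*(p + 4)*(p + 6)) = 1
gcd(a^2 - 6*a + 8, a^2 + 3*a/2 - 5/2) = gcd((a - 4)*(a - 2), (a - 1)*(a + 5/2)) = 1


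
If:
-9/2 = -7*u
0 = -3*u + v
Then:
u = 9/14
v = 27/14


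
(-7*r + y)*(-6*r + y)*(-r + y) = -42*r^3 + 55*r^2*y - 14*r*y^2 + y^3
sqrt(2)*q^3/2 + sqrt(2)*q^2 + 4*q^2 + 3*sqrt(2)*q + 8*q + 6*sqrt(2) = (q + 2)*(q + 3*sqrt(2))*(sqrt(2)*q/2 + 1)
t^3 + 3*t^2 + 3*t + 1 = (t + 1)^3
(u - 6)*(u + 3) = u^2 - 3*u - 18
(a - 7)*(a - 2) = a^2 - 9*a + 14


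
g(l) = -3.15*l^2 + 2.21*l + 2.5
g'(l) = 2.21 - 6.3*l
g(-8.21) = -227.97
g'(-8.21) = 53.93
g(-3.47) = -43.10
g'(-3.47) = 24.07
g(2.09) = -6.64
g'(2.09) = -10.96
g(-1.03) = -3.12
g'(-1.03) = 8.70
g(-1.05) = -3.29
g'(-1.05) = 8.82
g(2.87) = -17.10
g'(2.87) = -15.87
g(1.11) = 1.07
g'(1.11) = -4.78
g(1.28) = 0.17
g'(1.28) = -5.85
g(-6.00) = -124.16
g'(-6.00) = 40.01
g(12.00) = -424.58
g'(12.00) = -73.39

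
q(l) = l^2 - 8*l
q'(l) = 2*l - 8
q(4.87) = -15.24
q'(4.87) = 1.74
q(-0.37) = 3.10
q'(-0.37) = -8.74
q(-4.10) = 49.61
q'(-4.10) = -16.20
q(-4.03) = 48.48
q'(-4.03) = -16.06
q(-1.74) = 16.95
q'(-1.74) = -11.48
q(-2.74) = 29.43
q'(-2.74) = -13.48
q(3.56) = -15.81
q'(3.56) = -0.88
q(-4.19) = 51.08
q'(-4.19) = -16.38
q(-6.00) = 84.00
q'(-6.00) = -20.00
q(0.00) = 0.00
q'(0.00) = -8.00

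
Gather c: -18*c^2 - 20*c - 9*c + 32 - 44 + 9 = -18*c^2 - 29*c - 3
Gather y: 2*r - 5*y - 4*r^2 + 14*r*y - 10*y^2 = -4*r^2 + 2*r - 10*y^2 + y*(14*r - 5)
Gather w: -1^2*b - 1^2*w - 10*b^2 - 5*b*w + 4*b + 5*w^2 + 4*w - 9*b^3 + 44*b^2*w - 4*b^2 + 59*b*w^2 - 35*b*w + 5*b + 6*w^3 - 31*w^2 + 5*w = -9*b^3 - 14*b^2 + 8*b + 6*w^3 + w^2*(59*b - 26) + w*(44*b^2 - 40*b + 8)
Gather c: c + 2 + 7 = c + 9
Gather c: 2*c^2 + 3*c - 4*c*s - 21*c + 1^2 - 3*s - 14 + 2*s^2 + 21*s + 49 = 2*c^2 + c*(-4*s - 18) + 2*s^2 + 18*s + 36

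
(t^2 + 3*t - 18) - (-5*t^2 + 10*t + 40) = 6*t^2 - 7*t - 58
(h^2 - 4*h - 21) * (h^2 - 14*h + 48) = h^4 - 18*h^3 + 83*h^2 + 102*h - 1008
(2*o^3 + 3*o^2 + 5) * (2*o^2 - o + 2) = 4*o^5 + 4*o^4 + o^3 + 16*o^2 - 5*o + 10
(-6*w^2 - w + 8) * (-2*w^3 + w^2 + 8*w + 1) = 12*w^5 - 4*w^4 - 65*w^3 - 6*w^2 + 63*w + 8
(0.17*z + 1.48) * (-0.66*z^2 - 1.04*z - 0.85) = -0.1122*z^3 - 1.1536*z^2 - 1.6837*z - 1.258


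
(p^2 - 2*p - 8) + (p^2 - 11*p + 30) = 2*p^2 - 13*p + 22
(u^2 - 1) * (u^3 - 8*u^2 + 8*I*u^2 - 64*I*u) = u^5 - 8*u^4 + 8*I*u^4 - u^3 - 64*I*u^3 + 8*u^2 - 8*I*u^2 + 64*I*u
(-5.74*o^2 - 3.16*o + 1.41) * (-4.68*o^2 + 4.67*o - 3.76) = 26.8632*o^4 - 12.017*o^3 + 0.226399999999998*o^2 + 18.4663*o - 5.3016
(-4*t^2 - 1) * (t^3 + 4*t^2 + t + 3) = -4*t^5 - 16*t^4 - 5*t^3 - 16*t^2 - t - 3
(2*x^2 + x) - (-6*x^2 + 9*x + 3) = 8*x^2 - 8*x - 3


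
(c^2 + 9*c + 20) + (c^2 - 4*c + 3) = 2*c^2 + 5*c + 23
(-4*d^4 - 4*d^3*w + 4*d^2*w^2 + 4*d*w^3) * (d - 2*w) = -4*d^5 + 4*d^4*w + 12*d^3*w^2 - 4*d^2*w^3 - 8*d*w^4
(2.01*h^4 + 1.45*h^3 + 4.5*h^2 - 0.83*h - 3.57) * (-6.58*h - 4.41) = -13.2258*h^5 - 18.4051*h^4 - 36.0045*h^3 - 14.3836*h^2 + 27.1509*h + 15.7437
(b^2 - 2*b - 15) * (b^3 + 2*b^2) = b^5 - 19*b^3 - 30*b^2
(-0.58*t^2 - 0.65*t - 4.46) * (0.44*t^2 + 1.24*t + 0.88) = -0.2552*t^4 - 1.0052*t^3 - 3.2788*t^2 - 6.1024*t - 3.9248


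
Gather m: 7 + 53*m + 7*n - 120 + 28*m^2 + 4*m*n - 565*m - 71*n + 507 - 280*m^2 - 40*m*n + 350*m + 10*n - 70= -252*m^2 + m*(-36*n - 162) - 54*n + 324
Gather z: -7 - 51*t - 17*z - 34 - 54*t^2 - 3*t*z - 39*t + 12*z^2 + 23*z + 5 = -54*t^2 - 90*t + 12*z^2 + z*(6 - 3*t) - 36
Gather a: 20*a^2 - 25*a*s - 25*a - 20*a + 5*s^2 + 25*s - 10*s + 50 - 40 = 20*a^2 + a*(-25*s - 45) + 5*s^2 + 15*s + 10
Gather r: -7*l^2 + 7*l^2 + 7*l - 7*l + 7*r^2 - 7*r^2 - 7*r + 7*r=0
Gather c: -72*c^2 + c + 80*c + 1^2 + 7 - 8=-72*c^2 + 81*c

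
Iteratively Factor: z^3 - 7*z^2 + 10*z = (z - 5)*(z^2 - 2*z) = z*(z - 5)*(z - 2)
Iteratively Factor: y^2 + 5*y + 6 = (y + 2)*(y + 3)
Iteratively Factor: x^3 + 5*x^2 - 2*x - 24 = (x + 4)*(x^2 + x - 6) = (x + 3)*(x + 4)*(x - 2)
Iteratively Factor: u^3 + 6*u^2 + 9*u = (u)*(u^2 + 6*u + 9) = u*(u + 3)*(u + 3)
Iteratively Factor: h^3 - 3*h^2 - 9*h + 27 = (h - 3)*(h^2 - 9) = (h - 3)*(h + 3)*(h - 3)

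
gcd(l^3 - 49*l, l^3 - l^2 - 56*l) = l^2 + 7*l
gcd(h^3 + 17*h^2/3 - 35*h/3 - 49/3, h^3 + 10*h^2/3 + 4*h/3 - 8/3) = 1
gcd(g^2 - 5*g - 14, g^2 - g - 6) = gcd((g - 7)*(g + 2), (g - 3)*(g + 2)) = g + 2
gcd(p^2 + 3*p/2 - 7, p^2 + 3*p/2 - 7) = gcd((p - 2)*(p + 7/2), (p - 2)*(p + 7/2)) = p^2 + 3*p/2 - 7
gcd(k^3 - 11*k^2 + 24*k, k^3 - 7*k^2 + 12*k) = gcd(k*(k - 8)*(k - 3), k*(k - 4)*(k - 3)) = k^2 - 3*k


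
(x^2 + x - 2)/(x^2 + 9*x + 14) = (x - 1)/(x + 7)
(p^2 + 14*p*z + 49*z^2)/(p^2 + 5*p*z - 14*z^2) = (-p - 7*z)/(-p + 2*z)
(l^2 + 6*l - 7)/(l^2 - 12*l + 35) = (l^2 + 6*l - 7)/(l^2 - 12*l + 35)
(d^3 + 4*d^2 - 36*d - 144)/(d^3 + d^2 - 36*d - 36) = (d + 4)/(d + 1)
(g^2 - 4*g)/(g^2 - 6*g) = (g - 4)/(g - 6)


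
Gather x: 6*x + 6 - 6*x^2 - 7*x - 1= -6*x^2 - x + 5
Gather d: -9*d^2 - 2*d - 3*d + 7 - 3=-9*d^2 - 5*d + 4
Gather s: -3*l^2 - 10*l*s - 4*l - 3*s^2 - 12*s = -3*l^2 - 4*l - 3*s^2 + s*(-10*l - 12)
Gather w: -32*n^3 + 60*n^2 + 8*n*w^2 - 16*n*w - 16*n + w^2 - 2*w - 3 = -32*n^3 + 60*n^2 - 16*n + w^2*(8*n + 1) + w*(-16*n - 2) - 3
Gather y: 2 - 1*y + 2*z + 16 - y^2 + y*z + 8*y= -y^2 + y*(z + 7) + 2*z + 18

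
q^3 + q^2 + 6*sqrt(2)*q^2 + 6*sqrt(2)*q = q*(q + 1)*(q + 6*sqrt(2))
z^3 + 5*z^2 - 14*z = z*(z - 2)*(z + 7)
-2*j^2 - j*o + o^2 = (-2*j + o)*(j + o)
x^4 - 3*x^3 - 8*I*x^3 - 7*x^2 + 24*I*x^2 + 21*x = x*(x - 3)*(x - 7*I)*(x - I)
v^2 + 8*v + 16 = (v + 4)^2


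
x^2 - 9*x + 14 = (x - 7)*(x - 2)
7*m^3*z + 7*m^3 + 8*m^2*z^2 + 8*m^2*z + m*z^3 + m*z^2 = (m + z)*(7*m + z)*(m*z + m)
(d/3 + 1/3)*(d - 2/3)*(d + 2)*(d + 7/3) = d^4/3 + 14*d^3/9 + 49*d^2/27 - 4*d/9 - 28/27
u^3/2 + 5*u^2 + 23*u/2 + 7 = (u/2 + 1)*(u + 1)*(u + 7)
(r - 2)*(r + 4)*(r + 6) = r^3 + 8*r^2 + 4*r - 48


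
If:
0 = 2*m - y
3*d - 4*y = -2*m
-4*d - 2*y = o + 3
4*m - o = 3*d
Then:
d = -3/5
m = -3/10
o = 3/5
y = -3/5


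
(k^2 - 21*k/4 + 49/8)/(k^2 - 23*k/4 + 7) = (k - 7/2)/(k - 4)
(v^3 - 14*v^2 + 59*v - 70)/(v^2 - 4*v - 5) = (v^2 - 9*v + 14)/(v + 1)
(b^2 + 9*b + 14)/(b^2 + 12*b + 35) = (b + 2)/(b + 5)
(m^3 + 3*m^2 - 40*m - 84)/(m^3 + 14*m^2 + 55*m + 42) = (m^2 - 4*m - 12)/(m^2 + 7*m + 6)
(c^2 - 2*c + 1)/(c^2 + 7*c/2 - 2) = 2*(c^2 - 2*c + 1)/(2*c^2 + 7*c - 4)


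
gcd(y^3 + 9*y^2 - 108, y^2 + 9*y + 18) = y + 6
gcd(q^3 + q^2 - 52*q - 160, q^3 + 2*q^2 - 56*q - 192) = q^2 - 4*q - 32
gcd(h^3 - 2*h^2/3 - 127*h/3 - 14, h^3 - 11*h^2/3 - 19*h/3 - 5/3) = h + 1/3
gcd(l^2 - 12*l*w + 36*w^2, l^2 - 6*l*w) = -l + 6*w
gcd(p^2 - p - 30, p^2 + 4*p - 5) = p + 5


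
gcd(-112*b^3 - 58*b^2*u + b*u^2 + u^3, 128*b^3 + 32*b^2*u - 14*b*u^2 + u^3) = -16*b^2 - 6*b*u + u^2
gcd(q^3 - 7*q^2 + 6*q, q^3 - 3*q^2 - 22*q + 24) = q^2 - 7*q + 6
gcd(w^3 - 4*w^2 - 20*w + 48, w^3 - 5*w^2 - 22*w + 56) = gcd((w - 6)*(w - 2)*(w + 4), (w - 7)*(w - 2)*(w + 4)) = w^2 + 2*w - 8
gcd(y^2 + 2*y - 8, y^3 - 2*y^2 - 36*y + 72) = y - 2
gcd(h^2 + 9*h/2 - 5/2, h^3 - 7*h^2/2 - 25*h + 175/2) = h + 5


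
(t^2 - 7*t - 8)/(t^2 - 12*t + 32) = (t + 1)/(t - 4)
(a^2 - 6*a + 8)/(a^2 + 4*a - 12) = (a - 4)/(a + 6)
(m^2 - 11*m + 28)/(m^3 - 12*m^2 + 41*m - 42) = (m - 4)/(m^2 - 5*m + 6)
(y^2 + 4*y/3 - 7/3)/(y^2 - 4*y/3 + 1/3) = (3*y + 7)/(3*y - 1)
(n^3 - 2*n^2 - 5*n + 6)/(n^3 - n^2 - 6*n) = (n - 1)/n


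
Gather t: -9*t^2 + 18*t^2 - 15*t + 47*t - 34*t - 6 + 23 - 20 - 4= 9*t^2 - 2*t - 7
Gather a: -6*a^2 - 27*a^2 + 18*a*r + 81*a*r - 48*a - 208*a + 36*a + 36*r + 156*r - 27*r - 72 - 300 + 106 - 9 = -33*a^2 + a*(99*r - 220) + 165*r - 275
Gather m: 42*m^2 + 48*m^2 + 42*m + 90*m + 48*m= 90*m^2 + 180*m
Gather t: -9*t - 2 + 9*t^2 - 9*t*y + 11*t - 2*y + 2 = 9*t^2 + t*(2 - 9*y) - 2*y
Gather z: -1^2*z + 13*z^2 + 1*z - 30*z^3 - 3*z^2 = -30*z^3 + 10*z^2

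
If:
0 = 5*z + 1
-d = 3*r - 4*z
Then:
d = -3*r - 4/5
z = -1/5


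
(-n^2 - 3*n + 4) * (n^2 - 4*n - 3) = -n^4 + n^3 + 19*n^2 - 7*n - 12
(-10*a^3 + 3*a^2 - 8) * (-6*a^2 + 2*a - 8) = 60*a^5 - 38*a^4 + 86*a^3 + 24*a^2 - 16*a + 64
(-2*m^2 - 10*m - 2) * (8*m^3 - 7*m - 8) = -16*m^5 - 80*m^4 - 2*m^3 + 86*m^2 + 94*m + 16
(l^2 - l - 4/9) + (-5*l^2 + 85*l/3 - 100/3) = -4*l^2 + 82*l/3 - 304/9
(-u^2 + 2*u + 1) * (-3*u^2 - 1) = 3*u^4 - 6*u^3 - 2*u^2 - 2*u - 1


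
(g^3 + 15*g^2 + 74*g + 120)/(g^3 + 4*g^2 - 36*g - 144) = (g + 5)/(g - 6)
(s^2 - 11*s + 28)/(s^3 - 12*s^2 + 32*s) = (s - 7)/(s*(s - 8))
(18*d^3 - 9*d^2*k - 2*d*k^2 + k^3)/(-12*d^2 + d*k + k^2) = (-6*d^2 + d*k + k^2)/(4*d + k)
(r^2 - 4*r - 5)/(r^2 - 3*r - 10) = (r + 1)/(r + 2)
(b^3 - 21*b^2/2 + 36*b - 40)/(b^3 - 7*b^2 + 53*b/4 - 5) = 2*(b - 4)/(2*b - 1)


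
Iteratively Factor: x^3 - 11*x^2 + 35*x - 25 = (x - 5)*(x^2 - 6*x + 5) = (x - 5)*(x - 1)*(x - 5)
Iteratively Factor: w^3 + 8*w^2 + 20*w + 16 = (w + 2)*(w^2 + 6*w + 8) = (w + 2)^2*(w + 4)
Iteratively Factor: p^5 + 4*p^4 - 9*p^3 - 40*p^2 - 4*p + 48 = (p - 1)*(p^4 + 5*p^3 - 4*p^2 - 44*p - 48) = (p - 1)*(p + 2)*(p^3 + 3*p^2 - 10*p - 24) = (p - 1)*(p + 2)*(p + 4)*(p^2 - p - 6) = (p - 3)*(p - 1)*(p + 2)*(p + 4)*(p + 2)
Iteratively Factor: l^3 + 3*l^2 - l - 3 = (l - 1)*(l^2 + 4*l + 3) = (l - 1)*(l + 3)*(l + 1)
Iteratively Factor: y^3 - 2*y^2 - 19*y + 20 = (y + 4)*(y^2 - 6*y + 5) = (y - 5)*(y + 4)*(y - 1)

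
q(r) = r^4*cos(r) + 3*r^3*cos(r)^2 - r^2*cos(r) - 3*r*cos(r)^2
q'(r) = -r^4*sin(r) - 6*r^3*sin(r)*cos(r) + 4*r^3*cos(r) + r^2*sin(r) + 9*r^2*cos(r)^2 + 6*r*sin(r)*cos(r) - 2*r*cos(r) - 3*cos(r)^2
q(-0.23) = 0.57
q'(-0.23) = -1.71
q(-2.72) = -86.66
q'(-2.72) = 179.78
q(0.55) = -1.02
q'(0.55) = 0.56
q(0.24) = -0.69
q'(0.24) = -2.43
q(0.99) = -0.03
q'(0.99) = 2.87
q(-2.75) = -92.13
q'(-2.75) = 184.53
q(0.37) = -0.94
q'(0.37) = -1.35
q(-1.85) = -3.31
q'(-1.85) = 23.17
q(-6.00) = 629.00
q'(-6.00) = -536.15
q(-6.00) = 629.00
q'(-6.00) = -536.15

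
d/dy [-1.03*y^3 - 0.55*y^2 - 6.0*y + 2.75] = -3.09*y^2 - 1.1*y - 6.0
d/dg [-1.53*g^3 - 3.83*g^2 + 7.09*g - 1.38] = -4.59*g^2 - 7.66*g + 7.09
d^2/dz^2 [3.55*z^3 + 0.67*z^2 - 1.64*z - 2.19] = 21.3*z + 1.34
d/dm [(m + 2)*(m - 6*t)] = 2*m - 6*t + 2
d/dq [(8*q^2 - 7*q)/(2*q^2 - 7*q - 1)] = (-42*q^2 - 16*q + 7)/(4*q^4 - 28*q^3 + 45*q^2 + 14*q + 1)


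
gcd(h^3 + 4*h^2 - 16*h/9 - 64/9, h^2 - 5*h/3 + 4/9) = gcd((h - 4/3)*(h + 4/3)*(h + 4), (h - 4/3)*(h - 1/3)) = h - 4/3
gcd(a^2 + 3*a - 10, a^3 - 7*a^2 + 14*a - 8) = a - 2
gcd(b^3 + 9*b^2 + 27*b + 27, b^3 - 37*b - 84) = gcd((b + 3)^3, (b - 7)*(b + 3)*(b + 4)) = b + 3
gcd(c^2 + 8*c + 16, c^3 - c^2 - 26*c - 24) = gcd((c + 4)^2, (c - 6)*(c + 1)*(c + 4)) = c + 4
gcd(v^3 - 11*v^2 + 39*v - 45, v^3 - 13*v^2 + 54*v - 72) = v - 3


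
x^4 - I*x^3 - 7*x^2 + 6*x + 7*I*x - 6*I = (x - 2)*(x - 1)*(x + 3)*(x - I)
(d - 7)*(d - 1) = d^2 - 8*d + 7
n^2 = n^2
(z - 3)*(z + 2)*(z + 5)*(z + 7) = z^4 + 11*z^3 + 17*z^2 - 107*z - 210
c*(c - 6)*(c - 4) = c^3 - 10*c^2 + 24*c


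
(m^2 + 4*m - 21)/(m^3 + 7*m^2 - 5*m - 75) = (m + 7)/(m^2 + 10*m + 25)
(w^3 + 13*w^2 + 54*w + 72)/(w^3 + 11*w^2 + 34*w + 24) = (w + 3)/(w + 1)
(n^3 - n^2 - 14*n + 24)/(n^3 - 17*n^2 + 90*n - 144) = (n^2 + 2*n - 8)/(n^2 - 14*n + 48)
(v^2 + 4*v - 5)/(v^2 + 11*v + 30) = (v - 1)/(v + 6)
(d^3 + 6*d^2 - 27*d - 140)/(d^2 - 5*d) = d + 11 + 28/d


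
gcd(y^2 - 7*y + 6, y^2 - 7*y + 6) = y^2 - 7*y + 6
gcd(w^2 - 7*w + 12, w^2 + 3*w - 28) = w - 4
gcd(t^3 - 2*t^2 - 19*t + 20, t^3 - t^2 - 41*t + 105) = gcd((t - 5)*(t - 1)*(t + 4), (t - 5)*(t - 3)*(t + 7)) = t - 5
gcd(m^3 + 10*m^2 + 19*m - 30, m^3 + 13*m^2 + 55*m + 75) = m + 5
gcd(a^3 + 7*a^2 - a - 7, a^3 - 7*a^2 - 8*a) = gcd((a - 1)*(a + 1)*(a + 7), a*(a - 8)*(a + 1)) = a + 1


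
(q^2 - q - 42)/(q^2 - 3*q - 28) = (q + 6)/(q + 4)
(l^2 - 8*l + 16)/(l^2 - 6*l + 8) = (l - 4)/(l - 2)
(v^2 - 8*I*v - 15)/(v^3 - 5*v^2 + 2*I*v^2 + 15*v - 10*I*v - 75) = (v - 5*I)/(v^2 + 5*v*(-1 + I) - 25*I)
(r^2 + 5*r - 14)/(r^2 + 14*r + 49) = (r - 2)/(r + 7)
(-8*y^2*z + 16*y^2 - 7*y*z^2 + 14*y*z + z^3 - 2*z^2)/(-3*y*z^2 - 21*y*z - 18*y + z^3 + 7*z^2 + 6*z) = (8*y^2*z - 16*y^2 + 7*y*z^2 - 14*y*z - z^3 + 2*z^2)/(3*y*z^2 + 21*y*z + 18*y - z^3 - 7*z^2 - 6*z)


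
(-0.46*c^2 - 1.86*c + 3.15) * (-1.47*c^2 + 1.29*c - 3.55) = 0.6762*c^4 + 2.1408*c^3 - 5.3969*c^2 + 10.6665*c - 11.1825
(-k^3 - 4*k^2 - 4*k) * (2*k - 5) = -2*k^4 - 3*k^3 + 12*k^2 + 20*k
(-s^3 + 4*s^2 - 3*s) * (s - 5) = -s^4 + 9*s^3 - 23*s^2 + 15*s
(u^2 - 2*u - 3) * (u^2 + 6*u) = u^4 + 4*u^3 - 15*u^2 - 18*u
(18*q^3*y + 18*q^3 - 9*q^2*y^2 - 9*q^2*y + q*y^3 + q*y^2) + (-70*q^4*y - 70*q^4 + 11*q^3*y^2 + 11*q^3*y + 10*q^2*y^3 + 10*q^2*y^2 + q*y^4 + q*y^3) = -70*q^4*y - 70*q^4 + 11*q^3*y^2 + 29*q^3*y + 18*q^3 + 10*q^2*y^3 + q^2*y^2 - 9*q^2*y + q*y^4 + 2*q*y^3 + q*y^2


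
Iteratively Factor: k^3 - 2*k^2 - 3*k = (k)*(k^2 - 2*k - 3) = k*(k - 3)*(k + 1)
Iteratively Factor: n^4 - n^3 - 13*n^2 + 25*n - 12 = (n - 1)*(n^3 - 13*n + 12) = (n - 3)*(n - 1)*(n^2 + 3*n - 4) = (n - 3)*(n - 1)*(n + 4)*(n - 1)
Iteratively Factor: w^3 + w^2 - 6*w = (w - 2)*(w^2 + 3*w) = (w - 2)*(w + 3)*(w)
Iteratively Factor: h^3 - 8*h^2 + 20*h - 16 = (h - 2)*(h^2 - 6*h + 8) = (h - 4)*(h - 2)*(h - 2)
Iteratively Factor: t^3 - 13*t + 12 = (t - 1)*(t^2 + t - 12) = (t - 1)*(t + 4)*(t - 3)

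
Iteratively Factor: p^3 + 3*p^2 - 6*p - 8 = (p + 4)*(p^2 - p - 2) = (p - 2)*(p + 4)*(p + 1)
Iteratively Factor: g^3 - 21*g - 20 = (g + 4)*(g^2 - 4*g - 5) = (g + 1)*(g + 4)*(g - 5)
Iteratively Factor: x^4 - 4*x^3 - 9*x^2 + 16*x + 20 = (x - 5)*(x^3 + x^2 - 4*x - 4) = (x - 5)*(x + 1)*(x^2 - 4) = (x - 5)*(x + 1)*(x + 2)*(x - 2)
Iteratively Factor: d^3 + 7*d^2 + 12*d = (d)*(d^2 + 7*d + 12) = d*(d + 3)*(d + 4)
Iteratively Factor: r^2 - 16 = (r + 4)*(r - 4)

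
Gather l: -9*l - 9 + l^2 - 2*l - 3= l^2 - 11*l - 12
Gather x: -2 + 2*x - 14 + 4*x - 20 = 6*x - 36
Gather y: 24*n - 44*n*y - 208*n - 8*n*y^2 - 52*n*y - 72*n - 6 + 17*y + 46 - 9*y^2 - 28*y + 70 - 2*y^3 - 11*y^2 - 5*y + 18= -256*n - 2*y^3 + y^2*(-8*n - 20) + y*(-96*n - 16) + 128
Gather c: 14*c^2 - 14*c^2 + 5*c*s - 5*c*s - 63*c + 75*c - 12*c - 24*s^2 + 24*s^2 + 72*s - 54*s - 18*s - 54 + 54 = 0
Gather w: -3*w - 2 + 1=-3*w - 1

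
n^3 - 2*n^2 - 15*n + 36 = (n - 3)^2*(n + 4)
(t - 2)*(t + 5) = t^2 + 3*t - 10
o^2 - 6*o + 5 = (o - 5)*(o - 1)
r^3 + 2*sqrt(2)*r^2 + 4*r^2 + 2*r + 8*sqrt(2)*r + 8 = (r + 4)*(r + sqrt(2))^2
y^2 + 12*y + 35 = (y + 5)*(y + 7)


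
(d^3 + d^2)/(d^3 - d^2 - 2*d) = d/(d - 2)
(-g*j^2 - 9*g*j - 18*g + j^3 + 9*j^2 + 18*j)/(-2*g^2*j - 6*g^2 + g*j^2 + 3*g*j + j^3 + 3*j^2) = (j + 6)/(2*g + j)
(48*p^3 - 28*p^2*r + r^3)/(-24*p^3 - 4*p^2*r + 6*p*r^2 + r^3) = (-4*p + r)/(2*p + r)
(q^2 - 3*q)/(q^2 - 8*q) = (q - 3)/(q - 8)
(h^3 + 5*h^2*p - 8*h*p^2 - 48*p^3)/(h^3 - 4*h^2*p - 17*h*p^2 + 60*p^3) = (-h - 4*p)/(-h + 5*p)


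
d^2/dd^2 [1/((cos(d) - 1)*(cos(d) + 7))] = (-4*sin(d)^4 + 66*sin(d)^2 - 39*cos(d)/2 - 9*cos(3*d)/2 + 24)/((cos(d) - 1)^3*(cos(d) + 7)^3)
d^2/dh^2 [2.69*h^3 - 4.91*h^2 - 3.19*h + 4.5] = 16.14*h - 9.82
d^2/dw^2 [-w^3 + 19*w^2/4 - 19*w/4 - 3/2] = 19/2 - 6*w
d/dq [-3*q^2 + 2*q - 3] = 2 - 6*q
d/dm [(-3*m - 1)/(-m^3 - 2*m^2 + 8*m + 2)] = (-6*m^3 - 9*m^2 - 4*m + 2)/(m^6 + 4*m^5 - 12*m^4 - 36*m^3 + 56*m^2 + 32*m + 4)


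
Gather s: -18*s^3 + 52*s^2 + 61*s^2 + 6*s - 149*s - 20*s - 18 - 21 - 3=-18*s^3 + 113*s^2 - 163*s - 42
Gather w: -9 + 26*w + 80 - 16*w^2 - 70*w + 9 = -16*w^2 - 44*w + 80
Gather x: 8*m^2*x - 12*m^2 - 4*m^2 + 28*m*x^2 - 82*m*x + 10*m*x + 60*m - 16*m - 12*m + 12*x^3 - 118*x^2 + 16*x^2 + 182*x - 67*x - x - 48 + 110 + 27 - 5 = -16*m^2 + 32*m + 12*x^3 + x^2*(28*m - 102) + x*(8*m^2 - 72*m + 114) + 84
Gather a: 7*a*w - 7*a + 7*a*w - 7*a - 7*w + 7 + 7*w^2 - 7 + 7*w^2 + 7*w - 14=a*(14*w - 14) + 14*w^2 - 14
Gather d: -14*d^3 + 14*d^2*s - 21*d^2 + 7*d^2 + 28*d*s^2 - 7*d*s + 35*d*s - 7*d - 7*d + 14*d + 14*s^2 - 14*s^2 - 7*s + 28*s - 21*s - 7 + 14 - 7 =-14*d^3 + d^2*(14*s - 14) + d*(28*s^2 + 28*s)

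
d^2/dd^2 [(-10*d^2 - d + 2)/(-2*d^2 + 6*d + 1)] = 4*(62*d^3 + 18*d^2 + 39*d - 36)/(8*d^6 - 72*d^5 + 204*d^4 - 144*d^3 - 102*d^2 - 18*d - 1)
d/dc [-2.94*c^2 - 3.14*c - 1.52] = -5.88*c - 3.14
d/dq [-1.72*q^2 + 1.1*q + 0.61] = 1.1 - 3.44*q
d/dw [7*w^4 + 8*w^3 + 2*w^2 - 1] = 4*w*(7*w^2 + 6*w + 1)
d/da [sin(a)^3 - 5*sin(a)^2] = (3*sin(a) - 10)*sin(a)*cos(a)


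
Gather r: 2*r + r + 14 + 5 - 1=3*r + 18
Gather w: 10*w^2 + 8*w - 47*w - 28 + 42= 10*w^2 - 39*w + 14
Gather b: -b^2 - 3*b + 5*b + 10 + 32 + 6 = -b^2 + 2*b + 48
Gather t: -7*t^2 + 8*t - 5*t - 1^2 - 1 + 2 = -7*t^2 + 3*t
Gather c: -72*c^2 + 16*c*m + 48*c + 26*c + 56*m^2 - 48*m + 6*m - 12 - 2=-72*c^2 + c*(16*m + 74) + 56*m^2 - 42*m - 14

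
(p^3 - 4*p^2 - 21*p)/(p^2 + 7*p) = (p^2 - 4*p - 21)/(p + 7)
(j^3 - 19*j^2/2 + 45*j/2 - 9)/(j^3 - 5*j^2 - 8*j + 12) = (j^2 - 7*j/2 + 3/2)/(j^2 + j - 2)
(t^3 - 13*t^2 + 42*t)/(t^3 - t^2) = (t^2 - 13*t + 42)/(t*(t - 1))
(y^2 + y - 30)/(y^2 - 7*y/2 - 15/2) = 2*(y + 6)/(2*y + 3)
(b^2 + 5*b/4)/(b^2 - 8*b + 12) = b*(4*b + 5)/(4*(b^2 - 8*b + 12))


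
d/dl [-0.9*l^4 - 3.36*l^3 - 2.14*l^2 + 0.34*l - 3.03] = -3.6*l^3 - 10.08*l^2 - 4.28*l + 0.34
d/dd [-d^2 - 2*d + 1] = -2*d - 2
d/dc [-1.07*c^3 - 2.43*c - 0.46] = -3.21*c^2 - 2.43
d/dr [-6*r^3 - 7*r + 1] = -18*r^2 - 7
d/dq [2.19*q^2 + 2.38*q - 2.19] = 4.38*q + 2.38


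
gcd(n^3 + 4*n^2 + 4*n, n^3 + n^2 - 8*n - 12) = n^2 + 4*n + 4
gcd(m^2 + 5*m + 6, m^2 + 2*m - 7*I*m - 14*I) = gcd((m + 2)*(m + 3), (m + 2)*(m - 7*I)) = m + 2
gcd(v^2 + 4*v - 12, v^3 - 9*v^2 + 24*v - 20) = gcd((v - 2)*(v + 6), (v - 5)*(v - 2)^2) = v - 2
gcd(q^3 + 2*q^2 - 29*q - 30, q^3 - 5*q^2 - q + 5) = q^2 - 4*q - 5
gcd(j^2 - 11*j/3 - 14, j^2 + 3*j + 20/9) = 1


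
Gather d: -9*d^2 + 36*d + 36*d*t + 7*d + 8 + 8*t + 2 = -9*d^2 + d*(36*t + 43) + 8*t + 10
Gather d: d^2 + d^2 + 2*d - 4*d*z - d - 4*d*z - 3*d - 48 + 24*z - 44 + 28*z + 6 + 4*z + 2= 2*d^2 + d*(-8*z - 2) + 56*z - 84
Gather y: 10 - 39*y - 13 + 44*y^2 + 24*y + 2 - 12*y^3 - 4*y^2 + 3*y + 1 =-12*y^3 + 40*y^2 - 12*y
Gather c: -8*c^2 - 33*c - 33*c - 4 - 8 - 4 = -8*c^2 - 66*c - 16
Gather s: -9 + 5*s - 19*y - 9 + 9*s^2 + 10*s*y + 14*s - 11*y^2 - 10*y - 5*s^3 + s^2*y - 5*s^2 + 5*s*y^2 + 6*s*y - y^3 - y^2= -5*s^3 + s^2*(y + 4) + s*(5*y^2 + 16*y + 19) - y^3 - 12*y^2 - 29*y - 18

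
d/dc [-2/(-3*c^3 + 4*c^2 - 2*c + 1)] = 2*(-9*c^2 + 8*c - 2)/(3*c^3 - 4*c^2 + 2*c - 1)^2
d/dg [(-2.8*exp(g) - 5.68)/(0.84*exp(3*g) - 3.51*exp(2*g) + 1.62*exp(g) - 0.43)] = (4.704*exp(3*g) + 4.4856*exp(2*g) - 39.8736*exp(g) + 10.4056)*exp(g)/(0.7056*exp(6*g) - 5.8968*exp(5*g) + 15.0417*exp(4*g) - 12.0948*exp(3*g) + 5.643*exp(2*g) - 1.3932*exp(g) + 0.1849)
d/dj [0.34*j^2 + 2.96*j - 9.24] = 0.68*j + 2.96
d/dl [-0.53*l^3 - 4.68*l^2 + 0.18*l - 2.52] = -1.59*l^2 - 9.36*l + 0.18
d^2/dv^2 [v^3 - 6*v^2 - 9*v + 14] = 6*v - 12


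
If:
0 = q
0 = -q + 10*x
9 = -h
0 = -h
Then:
No Solution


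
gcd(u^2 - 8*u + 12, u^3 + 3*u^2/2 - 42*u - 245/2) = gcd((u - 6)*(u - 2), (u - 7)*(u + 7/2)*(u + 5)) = 1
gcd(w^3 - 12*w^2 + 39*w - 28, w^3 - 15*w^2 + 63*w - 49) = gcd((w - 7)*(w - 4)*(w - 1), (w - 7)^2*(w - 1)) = w^2 - 8*w + 7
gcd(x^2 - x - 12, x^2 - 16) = x - 4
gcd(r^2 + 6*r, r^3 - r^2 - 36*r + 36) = r + 6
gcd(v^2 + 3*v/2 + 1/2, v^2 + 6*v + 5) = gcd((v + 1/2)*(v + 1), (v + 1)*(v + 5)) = v + 1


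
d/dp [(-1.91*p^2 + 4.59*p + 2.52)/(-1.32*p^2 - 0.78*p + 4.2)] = (7.5486*p^2 - 9.3912*p + 21.2436)/(1.7424*p^4 + 2.0592*p^3 - 10.4796*p^2 - 6.552*p + 17.64)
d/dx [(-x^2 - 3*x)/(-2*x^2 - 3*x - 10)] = (-3*x^2 + 20*x + 30)/(4*x^4 + 12*x^3 + 49*x^2 + 60*x + 100)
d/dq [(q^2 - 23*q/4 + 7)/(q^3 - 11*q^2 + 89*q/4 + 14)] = 4*(-4*q^4 + 46*q^3 - 248*q^2 + 728*q - 945)/(16*q^6 - 352*q^5 + 2648*q^4 - 7384*q^3 + 2993*q^2 + 9968*q + 3136)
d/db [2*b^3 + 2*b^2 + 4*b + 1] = 6*b^2 + 4*b + 4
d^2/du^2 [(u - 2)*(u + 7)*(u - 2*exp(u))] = -2*u^2*exp(u) - 18*u*exp(u) + 6*u + 4*exp(u) + 10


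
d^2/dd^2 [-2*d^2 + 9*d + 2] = -4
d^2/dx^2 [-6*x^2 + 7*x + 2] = -12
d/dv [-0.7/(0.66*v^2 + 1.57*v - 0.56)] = (0.924*v + 1.099)/(0.66*v^2 + 1.57*v - 0.56)^2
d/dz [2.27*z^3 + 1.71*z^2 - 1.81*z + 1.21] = 6.81*z^2 + 3.42*z - 1.81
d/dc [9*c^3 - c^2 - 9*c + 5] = 27*c^2 - 2*c - 9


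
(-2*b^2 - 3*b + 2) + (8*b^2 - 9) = 6*b^2 - 3*b - 7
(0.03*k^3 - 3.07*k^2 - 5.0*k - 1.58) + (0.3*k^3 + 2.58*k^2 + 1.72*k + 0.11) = 0.33*k^3 - 0.49*k^2 - 3.28*k - 1.47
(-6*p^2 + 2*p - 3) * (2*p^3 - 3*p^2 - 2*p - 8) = -12*p^5 + 22*p^4 + 53*p^2 - 10*p + 24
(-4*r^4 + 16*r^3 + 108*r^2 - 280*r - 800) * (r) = -4*r^5 + 16*r^4 + 108*r^3 - 280*r^2 - 800*r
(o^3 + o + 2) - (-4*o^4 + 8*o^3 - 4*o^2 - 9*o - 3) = 4*o^4 - 7*o^3 + 4*o^2 + 10*o + 5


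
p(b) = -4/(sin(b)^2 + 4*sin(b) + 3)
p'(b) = -4*(-2*sin(b)*cos(b) - 4*cos(b))/(sin(b)^2 + 4*sin(b) + 3)^2 = 8*(sin(b) + 2)*cos(b)/(sin(b)^2 + 4*sin(b) + 3)^2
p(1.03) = -0.56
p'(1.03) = 0.23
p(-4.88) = -0.51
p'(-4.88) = 0.06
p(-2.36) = -5.89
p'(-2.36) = -15.98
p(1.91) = -0.52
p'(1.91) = -0.13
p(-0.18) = -1.73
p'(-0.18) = 2.67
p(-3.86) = -0.66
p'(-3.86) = -0.44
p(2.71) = -0.83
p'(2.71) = -0.75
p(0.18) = -1.07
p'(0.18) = 1.22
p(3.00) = -1.12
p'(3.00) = -1.32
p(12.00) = -3.50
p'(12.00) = 7.58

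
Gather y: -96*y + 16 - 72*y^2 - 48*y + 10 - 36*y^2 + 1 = -108*y^2 - 144*y + 27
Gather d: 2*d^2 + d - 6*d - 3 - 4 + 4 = 2*d^2 - 5*d - 3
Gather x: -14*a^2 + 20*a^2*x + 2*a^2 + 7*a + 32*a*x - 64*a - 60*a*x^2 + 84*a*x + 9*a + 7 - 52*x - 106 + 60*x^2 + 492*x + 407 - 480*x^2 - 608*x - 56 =-12*a^2 - 48*a + x^2*(-60*a - 420) + x*(20*a^2 + 116*a - 168) + 252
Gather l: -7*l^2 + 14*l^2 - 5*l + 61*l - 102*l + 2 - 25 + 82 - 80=7*l^2 - 46*l - 21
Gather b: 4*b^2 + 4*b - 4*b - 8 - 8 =4*b^2 - 16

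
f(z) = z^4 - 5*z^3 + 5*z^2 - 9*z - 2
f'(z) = 4*z^3 - 15*z^2 + 10*z - 9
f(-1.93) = 83.81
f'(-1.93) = -112.93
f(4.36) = 0.76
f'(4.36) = 80.98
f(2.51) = -32.46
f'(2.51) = -15.15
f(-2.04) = 96.94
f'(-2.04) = -125.78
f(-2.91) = 261.45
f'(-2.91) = -263.69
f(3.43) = -37.40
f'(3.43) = 10.24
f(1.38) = -14.41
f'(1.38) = -13.25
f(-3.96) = 668.46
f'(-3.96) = -532.22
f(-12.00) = 30202.00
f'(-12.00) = -9201.00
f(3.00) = -38.00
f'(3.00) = -6.00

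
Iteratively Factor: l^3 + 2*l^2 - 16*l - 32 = (l - 4)*(l^2 + 6*l + 8) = (l - 4)*(l + 4)*(l + 2)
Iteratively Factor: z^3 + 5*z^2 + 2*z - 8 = (z - 1)*(z^2 + 6*z + 8) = (z - 1)*(z + 4)*(z + 2)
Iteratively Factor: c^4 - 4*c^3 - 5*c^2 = (c - 5)*(c^3 + c^2) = (c - 5)*(c + 1)*(c^2) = c*(c - 5)*(c + 1)*(c)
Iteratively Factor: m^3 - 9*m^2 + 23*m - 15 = (m - 3)*(m^2 - 6*m + 5) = (m - 5)*(m - 3)*(m - 1)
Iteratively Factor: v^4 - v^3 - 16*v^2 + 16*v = (v + 4)*(v^3 - 5*v^2 + 4*v) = (v - 4)*(v + 4)*(v^2 - v) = v*(v - 4)*(v + 4)*(v - 1)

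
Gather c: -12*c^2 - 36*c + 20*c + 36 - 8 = -12*c^2 - 16*c + 28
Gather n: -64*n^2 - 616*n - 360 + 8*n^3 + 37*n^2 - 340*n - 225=8*n^3 - 27*n^2 - 956*n - 585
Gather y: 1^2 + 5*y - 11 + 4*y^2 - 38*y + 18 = 4*y^2 - 33*y + 8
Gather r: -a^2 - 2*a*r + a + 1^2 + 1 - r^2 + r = -a^2 + a - r^2 + r*(1 - 2*a) + 2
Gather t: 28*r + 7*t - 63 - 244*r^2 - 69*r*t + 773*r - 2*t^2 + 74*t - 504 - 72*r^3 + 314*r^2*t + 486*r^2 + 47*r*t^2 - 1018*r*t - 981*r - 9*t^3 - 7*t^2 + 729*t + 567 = -72*r^3 + 242*r^2 - 180*r - 9*t^3 + t^2*(47*r - 9) + t*(314*r^2 - 1087*r + 810)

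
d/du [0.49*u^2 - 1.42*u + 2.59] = 0.98*u - 1.42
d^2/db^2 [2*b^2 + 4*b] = 4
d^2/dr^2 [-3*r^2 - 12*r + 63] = -6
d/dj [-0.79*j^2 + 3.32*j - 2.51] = 3.32 - 1.58*j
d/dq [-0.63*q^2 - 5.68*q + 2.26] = -1.26*q - 5.68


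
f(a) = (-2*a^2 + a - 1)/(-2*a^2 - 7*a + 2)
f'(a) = (1 - 4*a)/(-2*a^2 - 7*a + 2) + (4*a + 7)*(-2*a^2 + a - 1)/(-2*a^2 - 7*a + 2)^2 = (16*a^2 - 12*a - 5)/(4*a^4 + 28*a^3 + 41*a^2 - 28*a + 4)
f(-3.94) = 24.53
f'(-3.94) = 135.02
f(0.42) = 0.72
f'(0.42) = -4.32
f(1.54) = 0.31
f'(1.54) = 0.08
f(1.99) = 0.35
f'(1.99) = 0.09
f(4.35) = 0.52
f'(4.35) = 0.06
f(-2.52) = -2.34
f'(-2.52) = 2.63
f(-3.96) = 22.11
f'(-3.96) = 108.67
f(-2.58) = -2.50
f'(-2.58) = 2.91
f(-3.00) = -4.40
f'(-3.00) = 7.00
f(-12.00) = 1.49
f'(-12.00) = 0.06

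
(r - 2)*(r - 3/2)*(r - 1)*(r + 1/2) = r^4 - 4*r^3 + 17*r^2/4 + r/4 - 3/2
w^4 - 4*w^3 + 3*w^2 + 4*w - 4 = (w - 2)^2*(w - 1)*(w + 1)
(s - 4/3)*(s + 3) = s^2 + 5*s/3 - 4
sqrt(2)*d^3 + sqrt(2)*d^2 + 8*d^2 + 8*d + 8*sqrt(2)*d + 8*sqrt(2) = (d + 2*sqrt(2))^2*(sqrt(2)*d + sqrt(2))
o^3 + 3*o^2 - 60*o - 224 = (o - 8)*(o + 4)*(o + 7)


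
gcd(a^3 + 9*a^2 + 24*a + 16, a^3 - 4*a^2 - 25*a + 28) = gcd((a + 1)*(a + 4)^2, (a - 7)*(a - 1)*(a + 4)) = a + 4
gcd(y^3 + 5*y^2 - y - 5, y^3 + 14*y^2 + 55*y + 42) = y + 1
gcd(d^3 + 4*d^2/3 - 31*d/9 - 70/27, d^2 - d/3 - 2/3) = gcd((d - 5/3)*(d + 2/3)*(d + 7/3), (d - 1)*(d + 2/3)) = d + 2/3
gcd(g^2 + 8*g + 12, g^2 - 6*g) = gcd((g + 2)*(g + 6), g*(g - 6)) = 1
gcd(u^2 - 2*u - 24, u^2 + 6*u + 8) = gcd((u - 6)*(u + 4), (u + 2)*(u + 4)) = u + 4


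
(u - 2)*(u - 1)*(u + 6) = u^3 + 3*u^2 - 16*u + 12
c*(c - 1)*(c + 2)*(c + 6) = c^4 + 7*c^3 + 4*c^2 - 12*c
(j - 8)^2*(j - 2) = j^3 - 18*j^2 + 96*j - 128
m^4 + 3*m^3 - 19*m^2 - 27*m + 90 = (m - 3)*(m - 2)*(m + 3)*(m + 5)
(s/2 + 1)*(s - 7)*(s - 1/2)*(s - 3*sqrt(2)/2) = s^4/2 - 11*s^3/4 - 3*sqrt(2)*s^3/4 - 23*s^2/4 + 33*sqrt(2)*s^2/8 + 7*s/2 + 69*sqrt(2)*s/8 - 21*sqrt(2)/4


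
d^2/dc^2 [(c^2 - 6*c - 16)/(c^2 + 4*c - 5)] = 2*(-10*c^3 - 33*c^2 - 282*c - 431)/(c^6 + 12*c^5 + 33*c^4 - 56*c^3 - 165*c^2 + 300*c - 125)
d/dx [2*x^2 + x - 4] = 4*x + 1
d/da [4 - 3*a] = -3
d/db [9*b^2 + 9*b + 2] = 18*b + 9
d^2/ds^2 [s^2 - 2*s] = 2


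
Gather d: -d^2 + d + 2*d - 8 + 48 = -d^2 + 3*d + 40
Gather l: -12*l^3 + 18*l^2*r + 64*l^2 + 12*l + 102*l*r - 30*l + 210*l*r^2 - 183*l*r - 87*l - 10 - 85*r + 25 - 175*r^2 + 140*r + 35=-12*l^3 + l^2*(18*r + 64) + l*(210*r^2 - 81*r - 105) - 175*r^2 + 55*r + 50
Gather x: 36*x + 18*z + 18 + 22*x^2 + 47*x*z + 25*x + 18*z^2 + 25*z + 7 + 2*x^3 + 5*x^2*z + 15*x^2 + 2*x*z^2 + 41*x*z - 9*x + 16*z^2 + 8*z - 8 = 2*x^3 + x^2*(5*z + 37) + x*(2*z^2 + 88*z + 52) + 34*z^2 + 51*z + 17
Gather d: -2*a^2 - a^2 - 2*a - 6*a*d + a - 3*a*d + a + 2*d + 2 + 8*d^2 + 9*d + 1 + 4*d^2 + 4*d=-3*a^2 + 12*d^2 + d*(15 - 9*a) + 3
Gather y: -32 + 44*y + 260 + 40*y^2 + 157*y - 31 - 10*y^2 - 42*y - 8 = 30*y^2 + 159*y + 189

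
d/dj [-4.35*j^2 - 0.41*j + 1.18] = -8.7*j - 0.41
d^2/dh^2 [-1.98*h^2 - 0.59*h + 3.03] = -3.96000000000000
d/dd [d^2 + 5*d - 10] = 2*d + 5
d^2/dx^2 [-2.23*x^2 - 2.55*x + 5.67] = -4.46000000000000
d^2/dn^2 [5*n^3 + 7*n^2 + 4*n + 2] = 30*n + 14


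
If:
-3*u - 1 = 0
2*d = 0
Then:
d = 0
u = -1/3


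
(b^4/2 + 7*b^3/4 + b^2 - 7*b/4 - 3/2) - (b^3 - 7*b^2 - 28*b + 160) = b^4/2 + 3*b^3/4 + 8*b^2 + 105*b/4 - 323/2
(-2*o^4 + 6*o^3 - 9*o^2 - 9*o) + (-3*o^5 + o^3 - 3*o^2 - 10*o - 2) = -3*o^5 - 2*o^4 + 7*o^3 - 12*o^2 - 19*o - 2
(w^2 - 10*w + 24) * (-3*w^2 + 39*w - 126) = -3*w^4 + 69*w^3 - 588*w^2 + 2196*w - 3024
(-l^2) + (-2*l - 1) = -l^2 - 2*l - 1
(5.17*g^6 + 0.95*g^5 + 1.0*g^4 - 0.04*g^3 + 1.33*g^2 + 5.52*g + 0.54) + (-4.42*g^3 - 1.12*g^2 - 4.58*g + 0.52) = 5.17*g^6 + 0.95*g^5 + 1.0*g^4 - 4.46*g^3 + 0.21*g^2 + 0.94*g + 1.06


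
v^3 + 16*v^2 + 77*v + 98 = (v + 2)*(v + 7)^2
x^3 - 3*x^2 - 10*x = x*(x - 5)*(x + 2)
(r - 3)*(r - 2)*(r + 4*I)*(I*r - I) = I*r^4 - 4*r^3 - 6*I*r^3 + 24*r^2 + 11*I*r^2 - 44*r - 6*I*r + 24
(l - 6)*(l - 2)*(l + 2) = l^3 - 6*l^2 - 4*l + 24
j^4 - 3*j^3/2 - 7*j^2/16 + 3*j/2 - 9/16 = (j - 1)*(j - 3/4)^2*(j + 1)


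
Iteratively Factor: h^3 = (h)*(h^2) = h^2*(h)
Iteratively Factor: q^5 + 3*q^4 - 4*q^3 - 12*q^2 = (q + 2)*(q^4 + q^3 - 6*q^2) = q*(q + 2)*(q^3 + q^2 - 6*q) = q^2*(q + 2)*(q^2 + q - 6) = q^2*(q - 2)*(q + 2)*(q + 3)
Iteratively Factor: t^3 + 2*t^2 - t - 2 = (t + 1)*(t^2 + t - 2) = (t - 1)*(t + 1)*(t + 2)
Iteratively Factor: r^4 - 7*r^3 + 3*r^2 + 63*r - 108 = (r - 3)*(r^3 - 4*r^2 - 9*r + 36) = (r - 3)*(r + 3)*(r^2 - 7*r + 12) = (r - 3)^2*(r + 3)*(r - 4)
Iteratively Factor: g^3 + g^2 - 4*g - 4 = (g + 1)*(g^2 - 4) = (g + 1)*(g + 2)*(g - 2)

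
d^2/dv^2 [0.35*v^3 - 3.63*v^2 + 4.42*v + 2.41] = 2.1*v - 7.26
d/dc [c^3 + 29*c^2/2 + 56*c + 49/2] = 3*c^2 + 29*c + 56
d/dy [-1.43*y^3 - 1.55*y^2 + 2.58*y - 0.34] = -4.29*y^2 - 3.1*y + 2.58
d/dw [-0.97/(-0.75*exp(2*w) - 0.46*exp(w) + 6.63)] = (-1.455*exp(w) - 0.4462)*exp(w)/(0.75*exp(2*w) + 0.46*exp(w) - 6.63)^2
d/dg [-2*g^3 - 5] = -6*g^2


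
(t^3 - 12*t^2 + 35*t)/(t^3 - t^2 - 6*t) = (-t^2 + 12*t - 35)/(-t^2 + t + 6)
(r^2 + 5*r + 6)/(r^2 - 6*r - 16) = (r + 3)/(r - 8)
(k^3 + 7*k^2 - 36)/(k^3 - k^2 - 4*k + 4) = (k^2 + 9*k + 18)/(k^2 + k - 2)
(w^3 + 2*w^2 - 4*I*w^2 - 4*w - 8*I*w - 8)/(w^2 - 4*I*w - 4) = w + 2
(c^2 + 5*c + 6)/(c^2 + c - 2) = (c + 3)/(c - 1)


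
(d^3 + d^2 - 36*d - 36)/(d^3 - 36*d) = (d + 1)/d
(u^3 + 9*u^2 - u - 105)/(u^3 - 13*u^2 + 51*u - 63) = (u^2 + 12*u + 35)/(u^2 - 10*u + 21)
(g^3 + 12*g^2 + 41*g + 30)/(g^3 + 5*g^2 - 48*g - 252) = (g^2 + 6*g + 5)/(g^2 - g - 42)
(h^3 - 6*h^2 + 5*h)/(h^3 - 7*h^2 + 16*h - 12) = h*(h^2 - 6*h + 5)/(h^3 - 7*h^2 + 16*h - 12)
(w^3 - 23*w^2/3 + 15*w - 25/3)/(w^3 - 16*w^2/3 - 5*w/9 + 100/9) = 3*(w - 1)/(3*w + 4)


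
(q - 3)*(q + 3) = q^2 - 9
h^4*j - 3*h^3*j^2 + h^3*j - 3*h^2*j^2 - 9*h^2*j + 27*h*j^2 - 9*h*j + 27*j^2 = (h - 3)*(h + 3)*(h - 3*j)*(h*j + j)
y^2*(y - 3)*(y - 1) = y^4 - 4*y^3 + 3*y^2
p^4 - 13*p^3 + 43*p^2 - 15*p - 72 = (p - 8)*(p - 3)^2*(p + 1)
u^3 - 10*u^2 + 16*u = u*(u - 8)*(u - 2)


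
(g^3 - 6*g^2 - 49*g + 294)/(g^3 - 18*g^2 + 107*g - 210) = (g + 7)/(g - 5)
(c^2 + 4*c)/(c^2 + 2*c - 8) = c/(c - 2)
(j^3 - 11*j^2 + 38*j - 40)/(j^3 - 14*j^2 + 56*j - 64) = (j - 5)/(j - 8)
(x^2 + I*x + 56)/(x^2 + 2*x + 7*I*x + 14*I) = (x^2 + I*x + 56)/(x^2 + x*(2 + 7*I) + 14*I)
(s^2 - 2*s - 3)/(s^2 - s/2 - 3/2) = 2*(s - 3)/(2*s - 3)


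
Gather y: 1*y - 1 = y - 1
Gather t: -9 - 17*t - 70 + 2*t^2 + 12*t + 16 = 2*t^2 - 5*t - 63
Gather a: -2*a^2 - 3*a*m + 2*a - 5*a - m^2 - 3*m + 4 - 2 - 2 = -2*a^2 + a*(-3*m - 3) - m^2 - 3*m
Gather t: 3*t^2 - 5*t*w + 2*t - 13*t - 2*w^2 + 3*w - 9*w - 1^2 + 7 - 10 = 3*t^2 + t*(-5*w - 11) - 2*w^2 - 6*w - 4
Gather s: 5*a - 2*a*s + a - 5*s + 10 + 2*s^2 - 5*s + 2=6*a + 2*s^2 + s*(-2*a - 10) + 12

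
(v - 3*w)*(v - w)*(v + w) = v^3 - 3*v^2*w - v*w^2 + 3*w^3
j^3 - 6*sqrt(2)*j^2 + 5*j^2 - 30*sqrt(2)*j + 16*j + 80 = (j + 5)*(j - 4*sqrt(2))*(j - 2*sqrt(2))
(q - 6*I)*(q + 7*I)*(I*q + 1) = I*q^3 + 43*I*q + 42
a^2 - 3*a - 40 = (a - 8)*(a + 5)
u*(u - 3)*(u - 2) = u^3 - 5*u^2 + 6*u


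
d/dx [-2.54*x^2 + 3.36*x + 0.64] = 3.36 - 5.08*x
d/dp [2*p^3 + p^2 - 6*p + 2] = 6*p^2 + 2*p - 6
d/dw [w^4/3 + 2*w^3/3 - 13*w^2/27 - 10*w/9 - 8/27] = 4*w^3/3 + 2*w^2 - 26*w/27 - 10/9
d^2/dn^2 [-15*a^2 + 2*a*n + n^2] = 2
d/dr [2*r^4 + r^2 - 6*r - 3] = 8*r^3 + 2*r - 6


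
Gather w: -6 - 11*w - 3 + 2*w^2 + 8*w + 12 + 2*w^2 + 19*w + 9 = 4*w^2 + 16*w + 12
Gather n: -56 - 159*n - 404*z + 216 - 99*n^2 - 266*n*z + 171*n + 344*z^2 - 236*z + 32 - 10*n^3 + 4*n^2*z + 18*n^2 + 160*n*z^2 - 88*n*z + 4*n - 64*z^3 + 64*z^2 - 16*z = -10*n^3 + n^2*(4*z - 81) + n*(160*z^2 - 354*z + 16) - 64*z^3 + 408*z^2 - 656*z + 192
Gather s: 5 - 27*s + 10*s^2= 10*s^2 - 27*s + 5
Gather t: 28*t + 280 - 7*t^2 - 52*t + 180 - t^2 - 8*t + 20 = -8*t^2 - 32*t + 480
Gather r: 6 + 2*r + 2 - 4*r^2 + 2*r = -4*r^2 + 4*r + 8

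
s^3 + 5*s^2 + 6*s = s*(s + 2)*(s + 3)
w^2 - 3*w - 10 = (w - 5)*(w + 2)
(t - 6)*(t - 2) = t^2 - 8*t + 12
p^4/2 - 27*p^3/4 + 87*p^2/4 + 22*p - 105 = (p/2 + 1)*(p - 7)*(p - 6)*(p - 5/2)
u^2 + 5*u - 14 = (u - 2)*(u + 7)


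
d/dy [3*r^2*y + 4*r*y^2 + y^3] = 3*r^2 + 8*r*y + 3*y^2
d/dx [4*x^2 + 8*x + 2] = 8*x + 8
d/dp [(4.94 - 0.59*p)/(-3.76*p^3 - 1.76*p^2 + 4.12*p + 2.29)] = (-4.4368*p^3 + 54.6848*p^2 + 17.3888*p - 21.7039)/(14.1376*p^6 + 13.2352*p^5 - 27.8848*p^4 - 31.7232*p^3 + 8.9136*p^2 + 18.8696*p + 5.2441)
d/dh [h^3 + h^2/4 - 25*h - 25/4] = 3*h^2 + h/2 - 25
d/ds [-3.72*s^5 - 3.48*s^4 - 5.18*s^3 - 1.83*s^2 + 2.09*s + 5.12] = -18.6*s^4 - 13.92*s^3 - 15.54*s^2 - 3.66*s + 2.09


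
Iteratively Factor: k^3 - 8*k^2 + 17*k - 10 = (k - 5)*(k^2 - 3*k + 2) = (k - 5)*(k - 2)*(k - 1)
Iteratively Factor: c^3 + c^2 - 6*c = (c)*(c^2 + c - 6) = c*(c - 2)*(c + 3)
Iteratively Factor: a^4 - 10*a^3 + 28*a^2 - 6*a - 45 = (a - 3)*(a^3 - 7*a^2 + 7*a + 15) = (a - 3)^2*(a^2 - 4*a - 5) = (a - 3)^2*(a + 1)*(a - 5)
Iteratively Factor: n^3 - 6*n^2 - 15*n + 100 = (n - 5)*(n^2 - n - 20) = (n - 5)*(n + 4)*(n - 5)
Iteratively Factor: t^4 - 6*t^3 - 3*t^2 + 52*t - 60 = (t - 2)*(t^3 - 4*t^2 - 11*t + 30) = (t - 5)*(t - 2)*(t^2 + t - 6) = (t - 5)*(t - 2)*(t + 3)*(t - 2)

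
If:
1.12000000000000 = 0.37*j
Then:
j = 3.03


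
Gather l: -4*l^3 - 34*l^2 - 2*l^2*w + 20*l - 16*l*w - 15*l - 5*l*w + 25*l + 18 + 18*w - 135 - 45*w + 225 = -4*l^3 + l^2*(-2*w - 34) + l*(30 - 21*w) - 27*w + 108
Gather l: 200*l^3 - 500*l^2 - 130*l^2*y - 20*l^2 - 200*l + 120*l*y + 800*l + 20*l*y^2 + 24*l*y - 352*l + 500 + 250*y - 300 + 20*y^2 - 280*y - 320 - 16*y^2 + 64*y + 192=200*l^3 + l^2*(-130*y - 520) + l*(20*y^2 + 144*y + 248) + 4*y^2 + 34*y + 72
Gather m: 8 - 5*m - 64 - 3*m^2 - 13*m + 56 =-3*m^2 - 18*m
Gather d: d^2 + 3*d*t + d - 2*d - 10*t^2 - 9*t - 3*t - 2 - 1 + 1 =d^2 + d*(3*t - 1) - 10*t^2 - 12*t - 2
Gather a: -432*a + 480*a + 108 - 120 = 48*a - 12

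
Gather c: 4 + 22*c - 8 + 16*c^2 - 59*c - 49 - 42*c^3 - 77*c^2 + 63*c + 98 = -42*c^3 - 61*c^2 + 26*c + 45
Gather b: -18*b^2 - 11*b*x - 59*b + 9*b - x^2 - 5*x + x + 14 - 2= -18*b^2 + b*(-11*x - 50) - x^2 - 4*x + 12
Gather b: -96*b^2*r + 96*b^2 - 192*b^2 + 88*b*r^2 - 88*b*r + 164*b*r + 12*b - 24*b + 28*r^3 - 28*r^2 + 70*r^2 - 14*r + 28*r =b^2*(-96*r - 96) + b*(88*r^2 + 76*r - 12) + 28*r^3 + 42*r^2 + 14*r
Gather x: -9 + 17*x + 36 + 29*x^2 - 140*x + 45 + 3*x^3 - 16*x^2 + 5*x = 3*x^3 + 13*x^2 - 118*x + 72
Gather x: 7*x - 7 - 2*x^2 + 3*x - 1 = -2*x^2 + 10*x - 8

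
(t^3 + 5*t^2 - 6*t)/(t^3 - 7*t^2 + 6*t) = (t + 6)/(t - 6)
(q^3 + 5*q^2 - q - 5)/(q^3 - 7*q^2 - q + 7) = (q + 5)/(q - 7)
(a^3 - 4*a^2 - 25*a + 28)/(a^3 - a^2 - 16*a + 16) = (a - 7)/(a - 4)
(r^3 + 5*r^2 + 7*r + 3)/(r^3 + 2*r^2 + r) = (r + 3)/r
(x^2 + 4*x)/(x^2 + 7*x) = (x + 4)/(x + 7)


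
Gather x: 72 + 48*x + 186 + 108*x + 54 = 156*x + 312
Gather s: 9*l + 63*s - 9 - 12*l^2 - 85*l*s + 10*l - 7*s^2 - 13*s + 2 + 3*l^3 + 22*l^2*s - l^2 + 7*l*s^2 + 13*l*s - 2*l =3*l^3 - 13*l^2 + 17*l + s^2*(7*l - 7) + s*(22*l^2 - 72*l + 50) - 7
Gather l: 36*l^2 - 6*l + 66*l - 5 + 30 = 36*l^2 + 60*l + 25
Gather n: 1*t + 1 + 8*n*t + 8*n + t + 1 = n*(8*t + 8) + 2*t + 2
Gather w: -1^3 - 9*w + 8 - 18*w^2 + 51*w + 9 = -18*w^2 + 42*w + 16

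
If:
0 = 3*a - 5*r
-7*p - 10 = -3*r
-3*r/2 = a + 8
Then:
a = -80/19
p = -334/133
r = -48/19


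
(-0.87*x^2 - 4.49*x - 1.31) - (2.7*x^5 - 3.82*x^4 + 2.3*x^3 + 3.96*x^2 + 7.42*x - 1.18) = -2.7*x^5 + 3.82*x^4 - 2.3*x^3 - 4.83*x^2 - 11.91*x - 0.13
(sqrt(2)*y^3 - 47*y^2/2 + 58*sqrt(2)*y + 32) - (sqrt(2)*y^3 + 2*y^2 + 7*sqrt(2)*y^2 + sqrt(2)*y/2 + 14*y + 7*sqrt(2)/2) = -51*y^2/2 - 7*sqrt(2)*y^2 - 14*y + 115*sqrt(2)*y/2 - 7*sqrt(2)/2 + 32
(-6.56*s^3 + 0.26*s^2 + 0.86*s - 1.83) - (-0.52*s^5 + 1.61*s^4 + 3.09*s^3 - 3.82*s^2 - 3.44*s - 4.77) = 0.52*s^5 - 1.61*s^4 - 9.65*s^3 + 4.08*s^2 + 4.3*s + 2.94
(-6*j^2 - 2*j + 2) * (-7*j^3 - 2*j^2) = 42*j^5 + 26*j^4 - 10*j^3 - 4*j^2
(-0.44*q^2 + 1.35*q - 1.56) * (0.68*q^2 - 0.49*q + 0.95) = -0.2992*q^4 + 1.1336*q^3 - 2.1403*q^2 + 2.0469*q - 1.482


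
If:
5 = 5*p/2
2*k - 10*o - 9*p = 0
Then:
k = 5*o + 9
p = 2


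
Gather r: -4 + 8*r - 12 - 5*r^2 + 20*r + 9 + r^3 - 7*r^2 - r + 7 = r^3 - 12*r^2 + 27*r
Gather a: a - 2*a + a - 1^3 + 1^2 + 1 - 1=0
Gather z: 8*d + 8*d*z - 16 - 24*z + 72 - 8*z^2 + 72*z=8*d - 8*z^2 + z*(8*d + 48) + 56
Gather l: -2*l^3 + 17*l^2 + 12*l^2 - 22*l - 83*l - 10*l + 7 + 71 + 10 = -2*l^3 + 29*l^2 - 115*l + 88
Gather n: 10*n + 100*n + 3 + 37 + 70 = 110*n + 110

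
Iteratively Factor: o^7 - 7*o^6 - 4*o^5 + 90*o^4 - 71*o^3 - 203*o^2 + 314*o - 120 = (o + 2)*(o^6 - 9*o^5 + 14*o^4 + 62*o^3 - 195*o^2 + 187*o - 60) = (o - 1)*(o + 2)*(o^5 - 8*o^4 + 6*o^3 + 68*o^2 - 127*o + 60) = (o - 5)*(o - 1)*(o + 2)*(o^4 - 3*o^3 - 9*o^2 + 23*o - 12) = (o - 5)*(o - 1)^2*(o + 2)*(o^3 - 2*o^2 - 11*o + 12) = (o - 5)*(o - 1)^2*(o + 2)*(o + 3)*(o^2 - 5*o + 4) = (o - 5)*(o - 4)*(o - 1)^2*(o + 2)*(o + 3)*(o - 1)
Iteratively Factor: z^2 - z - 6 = (z + 2)*(z - 3)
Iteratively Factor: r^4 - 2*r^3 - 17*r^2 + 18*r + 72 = (r - 4)*(r^3 + 2*r^2 - 9*r - 18) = (r - 4)*(r + 3)*(r^2 - r - 6) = (r - 4)*(r + 2)*(r + 3)*(r - 3)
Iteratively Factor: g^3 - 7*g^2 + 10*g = (g)*(g^2 - 7*g + 10) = g*(g - 5)*(g - 2)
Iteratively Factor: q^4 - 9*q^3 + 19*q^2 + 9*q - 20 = (q - 5)*(q^3 - 4*q^2 - q + 4) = (q - 5)*(q - 4)*(q^2 - 1) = (q - 5)*(q - 4)*(q - 1)*(q + 1)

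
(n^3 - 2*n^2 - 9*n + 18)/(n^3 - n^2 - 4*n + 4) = (n^2 - 9)/(n^2 + n - 2)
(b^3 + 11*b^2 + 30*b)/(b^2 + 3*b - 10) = b*(b + 6)/(b - 2)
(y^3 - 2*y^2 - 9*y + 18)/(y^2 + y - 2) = (y^3 - 2*y^2 - 9*y + 18)/(y^2 + y - 2)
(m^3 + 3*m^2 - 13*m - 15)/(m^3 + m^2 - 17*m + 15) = (m + 1)/(m - 1)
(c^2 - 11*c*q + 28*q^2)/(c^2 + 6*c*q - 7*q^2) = (c^2 - 11*c*q + 28*q^2)/(c^2 + 6*c*q - 7*q^2)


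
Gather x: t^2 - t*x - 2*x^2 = t^2 - t*x - 2*x^2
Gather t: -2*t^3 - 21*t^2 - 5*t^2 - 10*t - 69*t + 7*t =-2*t^3 - 26*t^2 - 72*t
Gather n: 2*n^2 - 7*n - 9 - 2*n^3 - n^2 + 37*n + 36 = -2*n^3 + n^2 + 30*n + 27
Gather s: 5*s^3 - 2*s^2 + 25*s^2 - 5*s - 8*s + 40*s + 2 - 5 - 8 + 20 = 5*s^3 + 23*s^2 + 27*s + 9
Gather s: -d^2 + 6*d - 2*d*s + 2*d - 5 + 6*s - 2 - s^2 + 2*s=-d^2 + 8*d - s^2 + s*(8 - 2*d) - 7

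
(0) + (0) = 0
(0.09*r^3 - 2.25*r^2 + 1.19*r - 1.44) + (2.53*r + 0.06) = 0.09*r^3 - 2.25*r^2 + 3.72*r - 1.38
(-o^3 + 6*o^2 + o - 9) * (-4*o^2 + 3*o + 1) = 4*o^5 - 27*o^4 + 13*o^3 + 45*o^2 - 26*o - 9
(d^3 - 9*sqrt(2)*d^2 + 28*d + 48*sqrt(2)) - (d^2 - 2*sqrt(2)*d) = d^3 - 9*sqrt(2)*d^2 - d^2 + 2*sqrt(2)*d + 28*d + 48*sqrt(2)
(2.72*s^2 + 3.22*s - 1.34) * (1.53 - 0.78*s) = -2.1216*s^3 + 1.65*s^2 + 5.9718*s - 2.0502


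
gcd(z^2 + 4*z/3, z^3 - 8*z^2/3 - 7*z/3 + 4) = z + 4/3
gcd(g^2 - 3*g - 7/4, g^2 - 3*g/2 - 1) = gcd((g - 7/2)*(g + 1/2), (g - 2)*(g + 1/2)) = g + 1/2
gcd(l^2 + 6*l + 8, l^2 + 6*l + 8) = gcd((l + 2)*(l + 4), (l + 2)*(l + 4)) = l^2 + 6*l + 8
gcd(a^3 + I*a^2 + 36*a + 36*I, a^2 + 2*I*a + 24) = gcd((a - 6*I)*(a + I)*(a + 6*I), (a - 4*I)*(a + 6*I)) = a + 6*I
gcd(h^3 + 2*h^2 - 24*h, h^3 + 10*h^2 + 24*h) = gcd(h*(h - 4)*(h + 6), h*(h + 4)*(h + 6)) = h^2 + 6*h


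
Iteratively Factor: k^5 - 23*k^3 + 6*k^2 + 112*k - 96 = (k + 3)*(k^4 - 3*k^3 - 14*k^2 + 48*k - 32) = (k - 4)*(k + 3)*(k^3 + k^2 - 10*k + 8) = (k - 4)*(k - 2)*(k + 3)*(k^2 + 3*k - 4) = (k - 4)*(k - 2)*(k + 3)*(k + 4)*(k - 1)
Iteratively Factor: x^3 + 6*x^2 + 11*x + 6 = (x + 1)*(x^2 + 5*x + 6) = (x + 1)*(x + 3)*(x + 2)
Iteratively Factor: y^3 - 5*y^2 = (y - 5)*(y^2) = y*(y - 5)*(y)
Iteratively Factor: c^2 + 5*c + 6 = (c + 3)*(c + 2)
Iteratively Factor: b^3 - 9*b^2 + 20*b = (b - 4)*(b^2 - 5*b) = (b - 5)*(b - 4)*(b)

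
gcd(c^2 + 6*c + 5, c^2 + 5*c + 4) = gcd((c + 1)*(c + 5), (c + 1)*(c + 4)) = c + 1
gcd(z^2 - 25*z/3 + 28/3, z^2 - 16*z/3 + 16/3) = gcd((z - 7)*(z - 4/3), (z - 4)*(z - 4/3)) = z - 4/3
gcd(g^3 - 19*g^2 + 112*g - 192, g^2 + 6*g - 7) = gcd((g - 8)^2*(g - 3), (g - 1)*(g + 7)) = 1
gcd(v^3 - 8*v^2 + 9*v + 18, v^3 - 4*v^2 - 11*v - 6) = v^2 - 5*v - 6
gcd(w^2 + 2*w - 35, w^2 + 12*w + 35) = w + 7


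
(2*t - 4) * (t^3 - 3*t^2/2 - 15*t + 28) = 2*t^4 - 7*t^3 - 24*t^2 + 116*t - 112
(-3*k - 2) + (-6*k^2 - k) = -6*k^2 - 4*k - 2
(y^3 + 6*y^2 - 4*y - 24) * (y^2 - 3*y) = y^5 + 3*y^4 - 22*y^3 - 12*y^2 + 72*y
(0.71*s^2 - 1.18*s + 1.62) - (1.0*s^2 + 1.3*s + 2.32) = -0.29*s^2 - 2.48*s - 0.7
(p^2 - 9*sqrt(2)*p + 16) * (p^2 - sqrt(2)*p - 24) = p^4 - 10*sqrt(2)*p^3 + 10*p^2 + 200*sqrt(2)*p - 384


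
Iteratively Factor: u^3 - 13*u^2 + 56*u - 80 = (u - 5)*(u^2 - 8*u + 16) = (u - 5)*(u - 4)*(u - 4)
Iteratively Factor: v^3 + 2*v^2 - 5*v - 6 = (v + 1)*(v^2 + v - 6) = (v + 1)*(v + 3)*(v - 2)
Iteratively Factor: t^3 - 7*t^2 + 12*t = (t - 3)*(t^2 - 4*t) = (t - 4)*(t - 3)*(t)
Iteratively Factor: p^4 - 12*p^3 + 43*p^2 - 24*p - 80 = (p - 4)*(p^3 - 8*p^2 + 11*p + 20) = (p - 5)*(p - 4)*(p^2 - 3*p - 4) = (p - 5)*(p - 4)^2*(p + 1)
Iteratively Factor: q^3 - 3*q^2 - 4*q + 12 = (q - 2)*(q^2 - q - 6) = (q - 3)*(q - 2)*(q + 2)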